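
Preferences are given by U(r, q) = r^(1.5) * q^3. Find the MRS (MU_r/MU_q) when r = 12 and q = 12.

MRS = 0.5

MU_r = 1.5·√r·q^3 and MU_q = 3·r^(1.5)·q^2.
MRS = MU_r/MU_q = (0.5)·q/r.
At (12, 12): MRS = 0.5.
That is, one extra unit of r is worth 0.5 units of q at the margin.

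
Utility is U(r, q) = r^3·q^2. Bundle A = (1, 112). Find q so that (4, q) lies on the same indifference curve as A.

q = 14

U(1, 112) = 12544.
Set U(4, q) = 12544 and solve.
With r = 4: 4^3 = 64, so q^2 = 12544/64 = 196; taking the square root, q = 14.
Check: U(4, 14) = 12544.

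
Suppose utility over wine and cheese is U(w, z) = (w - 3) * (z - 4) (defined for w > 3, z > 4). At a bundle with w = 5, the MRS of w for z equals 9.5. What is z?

z = 23

MU_w = (z−4), MU_z = (w−3).
MRS = (z−4)/(w−3).
Substitute w = 5: MRS = (z − 4)/2. Setting this equal to 9.5 gives z − 4 = 9.5·2 = 19, so z = 23.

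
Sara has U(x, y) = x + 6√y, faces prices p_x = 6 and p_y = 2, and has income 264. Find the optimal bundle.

x* = 17, y* = 81

MU_x = 1, MU_y = 6/(2√y).
MRS = 1 ÷ (6/(2√y)).
Tangency: set MRS = p_x/p_y = 6/2 = 3.
MRS depends only on y: (1/3)·√y = 3 ⇒ √y = 3/(1/3) = 9 ⇒ y* = 81.
From the budget, 6·x = 264 − 2·81 = 102, so x* = 17.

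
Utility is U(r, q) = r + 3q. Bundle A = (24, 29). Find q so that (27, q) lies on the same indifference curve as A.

U(24, 29) = 111.
Set U(27, q) = 111 and solve.
27 + 3q = 111 ⇒ 3q = 84 ⇒ q = 28.
Check: U(27, 28) = 111.

q = 28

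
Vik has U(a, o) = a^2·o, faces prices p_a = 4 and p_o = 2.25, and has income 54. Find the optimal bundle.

MU_a = 2·a·o and MU_o = a^2.
MRS = MU_a/MU_o = (2/1)·o/a.
Tangency: set MRS = p_a/p_o = 4/2.25 = 16/9.
So (2/1)·o/a = 16/9, i.e. o = (8/9)·a.
Substitute into the budget 4·a + 2.25·o = 54: 6·a = 54, so a* = 9.
Then o* = (8/9)·9 = 8.

a* = 9, o* = 8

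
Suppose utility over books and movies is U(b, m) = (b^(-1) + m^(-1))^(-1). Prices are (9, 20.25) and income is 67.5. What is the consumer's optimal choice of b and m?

For CES with ρ = -1, MRS = (m/b)^2.
Tangency: set MRS = p_b/p_m = 9/20.25 = 4/9.
So (m/b)^2 = 4/9; taking the square root, m/b = 2/3, i.e. m = (2/3)·b.
Substitute into the budget 9·b + 20.25·m = 67.5: 22.5·b = 67.5, so b* = 3 and m* = (2/3)·3 = 2.

b* = 3, m* = 2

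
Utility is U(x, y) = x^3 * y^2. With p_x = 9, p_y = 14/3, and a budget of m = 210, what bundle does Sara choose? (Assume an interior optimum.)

x* = 14, y* = 18

MU_x = 3·x^2·y^2 and MU_y = 2·x^3·y.
MRS = MU_x/MU_y = (3/2)·y/x.
Tangency: set MRS = p_x/p_y = 9/(14/3) = 27/14.
So (3/2)·y/x = 27/14, i.e. y = (9/7)·x.
Substitute into the budget 9·x + (14/3)·y = 210: 15·x = 210, so x* = 14.
Then y* = (9/7)·14 = 18.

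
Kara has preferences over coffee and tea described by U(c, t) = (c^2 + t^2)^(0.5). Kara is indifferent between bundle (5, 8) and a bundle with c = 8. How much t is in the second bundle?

t = 5

U depends on (c, t) only through S = c^2 + t^2, so equal utility means equal S. At (5, 8): S = 89.
With c = 8: 8^2 = 64, so t^2 = 89 − 64 = 25.
Hence t = √25 = 5.
Check: U(8, 5) = 9.434.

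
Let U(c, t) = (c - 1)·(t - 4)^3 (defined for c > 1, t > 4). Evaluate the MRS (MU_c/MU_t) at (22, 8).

MRS = 4/63

MU_c = (t−4)^3, MU_t = 3·(c−1)·(t−4)^2.
MRS = (1/3)·(t−4)/(c−1).
At (22, 8): MRS = 4/63.
That is, one extra unit of c is worth 4/63 units of t at the margin.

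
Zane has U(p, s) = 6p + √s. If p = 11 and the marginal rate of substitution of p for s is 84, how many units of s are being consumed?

s = 49

MU_p = 6, MU_s = 1/(2√s).
MRS = 6 ÷ (1/(2√s)).
MRS depends only on s: 12·√s = 84 ⇒ √s = 84/12 = 7 ⇒ s = 49.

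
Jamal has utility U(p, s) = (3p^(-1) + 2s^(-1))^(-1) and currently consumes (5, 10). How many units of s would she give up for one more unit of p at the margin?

For CES with ρ = -1, MRS = (3/2)·(s/p)^2.
At (5, 10): MRS = 6.
That is, one extra unit of p is worth 6 units of s at the margin.

MRS = 6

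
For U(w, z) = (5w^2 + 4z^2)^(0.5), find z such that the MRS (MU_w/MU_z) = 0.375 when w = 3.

z = 10

For CES with ρ = 2, MRS = (5/4)·(z/w)^(-1).
Setting (5/4)·(z/3)^(-1) = 0.375 gives (z/3)^(-1) = 0.3, so z/3 = 10/3 and z = 10.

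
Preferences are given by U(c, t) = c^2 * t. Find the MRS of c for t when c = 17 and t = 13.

MU_c = 2·c·t and MU_t = c^2.
MRS = MU_c/MU_t = (2/1)·t/c.
At (17, 13): MRS = 26/17.
That is, one extra unit of c is worth 26/17 units of t at the margin.

MRS = 26/17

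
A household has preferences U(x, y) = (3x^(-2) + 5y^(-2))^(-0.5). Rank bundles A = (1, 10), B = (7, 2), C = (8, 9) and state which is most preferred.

Evaluate utility at each bundle:
U(A) = 0.573.
U(B) = 0.873.
U(C) = 3.034.
Highest utility is C, so C ≻ B ≻ A.

Bundle C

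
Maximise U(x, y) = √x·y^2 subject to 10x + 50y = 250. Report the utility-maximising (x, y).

MU_x = 0.5·x^(-0.5)·y^2 and MU_y = 2·√x·y.
MRS = MU_x/MU_y = (0.25)·y/x.
Tangency: set MRS = p_x/p_y = 10/50 = 0.2.
So (0.25)·y/x = 0.2, i.e. y = 0.8·x.
Substitute into the budget 10·x + 50·y = 250: 50·x = 250, so x* = 5.
Then y* = 0.8·5 = 4.

x* = 5, y* = 4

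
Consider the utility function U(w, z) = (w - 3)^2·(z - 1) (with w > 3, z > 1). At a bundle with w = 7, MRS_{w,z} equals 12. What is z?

z = 25

MU_w = 2·(w−3)·(z−1), MU_z = (w−3)^2.
MRS = (2/1)·(z−1)/(w−3).
Substitute w = 7: MRS = (z − 1)/2. Setting this equal to 12 gives z − 1 = 12·2 = 24, so z = 25.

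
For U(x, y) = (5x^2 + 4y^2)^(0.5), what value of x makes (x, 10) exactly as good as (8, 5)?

x = 2

U depends on (x, y) only through S = 5x^2 + 4y^2, so equal utility means equal S. At (8, 5): S = 420.
With y = 10: 4·10^2 = 400, so 5x^2 = 420 − 400 = 20, i.e. x^2 = 4.
Hence x = √4 = 2.
Check: U(2, 10) = 20.4939.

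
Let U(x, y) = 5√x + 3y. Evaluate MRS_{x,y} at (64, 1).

MRS = 5/48

MU_x = 5/(2√x), MU_y = 3.
MRS = 5/(2√x) ÷ 3.
At (64, 1): MRS = 5/48.
That is, one extra unit of x is worth 5/48 units of y at the margin.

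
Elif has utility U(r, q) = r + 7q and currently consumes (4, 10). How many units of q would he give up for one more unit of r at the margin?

MRS = 1/7

MU_r = 1, MU_q = 7, so MRS = 1/7 at every bundle.
At (4, 10): MRS = 1/7.
That is, one extra unit of r is worth 1/7 units of q at the margin.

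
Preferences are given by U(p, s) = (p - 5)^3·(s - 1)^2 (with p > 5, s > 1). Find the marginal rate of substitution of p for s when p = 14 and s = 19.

MRS = 3

MU_p = 3·(p−5)^2·(s−1)^2, MU_s = 2·(p−5)^3·(s−1).
MRS = (3/2)·(s−1)/(p−5).
At (14, 19): MRS = 3.
The indifference curve has slope −3 at this bundle.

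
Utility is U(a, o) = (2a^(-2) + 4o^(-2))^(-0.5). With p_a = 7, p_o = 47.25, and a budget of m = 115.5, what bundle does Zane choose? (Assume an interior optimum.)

For CES with ρ = -2, MRS = (2/4)·(o/a)^3.
Tangency: set MRS = p_a/p_o = 7/47.25 = 4/27.
So (o/a)^3 = 8/27; taking the cube root, o/a = 2/3, i.e. o = (2/3)·a.
Substitute into the budget 7·a + 47.25·o = 115.5: 38.5·a = 115.5, so a* = 3 and o* = (2/3)·3 = 2.

a* = 3, o* = 2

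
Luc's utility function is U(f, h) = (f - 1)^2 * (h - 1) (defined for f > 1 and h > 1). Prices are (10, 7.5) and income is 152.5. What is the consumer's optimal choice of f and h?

MU_f = 2·(f−1)·(h−1), MU_h = (f−1)^2.
MRS = (2/1)·(h−1)/(f−1).
Tangency: set MRS = p_f/p_h = 10/7.5 = 4/3.
So (2/1)·(h − 1)/(f − 1) = 4/3, i.e. (h − 1) = (2/3)·(f − 1).
Rewrite the budget in excess-of-subsistence terms: 10·(f − 1) + 7.5·(h − 1) = 152.5 − 10·1 − 7.5·1 = 135.
Substituting, 15·(f − 1) = 135, so f − 1 = 9 and f* = 10.
Then h − 1 = (2/3)·9 = 6, so h* = 7.

f* = 10, h* = 7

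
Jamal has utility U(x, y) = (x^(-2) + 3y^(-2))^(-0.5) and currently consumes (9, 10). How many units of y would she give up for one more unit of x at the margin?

MRS = 1000/2187

For CES with ρ = -2, MRS = (1/3)·(y/x)^3.
At (9, 10): MRS = 1000/2187.
The indifference curve has slope −1000/2187 at this bundle.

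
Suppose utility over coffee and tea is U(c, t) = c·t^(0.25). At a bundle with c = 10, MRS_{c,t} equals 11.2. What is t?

MU_c = t^(0.25) and MU_t = 0.25·c·t^(-0.75).
MRS = MU_c/MU_t = (4)·t/c.
Substitute c = 10: MRS = t/2.5. Setting t/2.5 = 11.2 gives t = 11.2·2.5 = 28.

t = 28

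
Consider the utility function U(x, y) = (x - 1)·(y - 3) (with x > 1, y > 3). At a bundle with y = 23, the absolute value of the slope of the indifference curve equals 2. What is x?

MU_x = (y−3), MU_y = (x−1).
MRS = (y−3)/(x−1).
Substitute y = 23: MRS = 20/(x − 1). Setting this equal to 2 gives x − 1 = 20/2 = 10, so x = 11.

x = 11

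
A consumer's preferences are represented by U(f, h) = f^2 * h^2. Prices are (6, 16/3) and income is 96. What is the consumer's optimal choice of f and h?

f* = 8, h* = 9

MU_f = 2·f·h^2 and MU_h = 2·f^2·h.
MRS = MU_f/MU_h = h/f.
Tangency: set MRS = p_f/p_h = 6/(16/3) = 1.125.
So h/f = 1.125, i.e. h = 1.125·f.
Substitute into the budget 6·f + (16/3)·h = 96: 12·f = 96, so f* = 8.
Then h* = 1.125·8 = 9.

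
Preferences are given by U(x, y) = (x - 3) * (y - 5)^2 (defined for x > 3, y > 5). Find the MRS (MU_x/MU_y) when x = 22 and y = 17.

MRS = 6/19

MU_x = (y−5)^2, MU_y = 2·(x−3)·(y−5).
MRS = (1/2)·(y−5)/(x−3).
At (22, 17): MRS = 6/19.
That is, one extra unit of x is worth 6/19 units of y at the margin.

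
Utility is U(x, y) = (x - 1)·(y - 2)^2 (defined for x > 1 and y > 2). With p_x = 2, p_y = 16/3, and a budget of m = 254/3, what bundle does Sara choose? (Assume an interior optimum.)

MU_x = (y−2)^2, MU_y = 2·(x−1)·(y−2).
MRS = (1/2)·(y−2)/(x−1).
Tangency: set MRS = p_x/p_y = 2/(16/3) = 0.375.
So (1/2)·(y − 2)/(x − 1) = 0.375, i.e. (y − 2) = 0.75·(x − 1).
Rewrite the budget in excess-of-subsistence terms: 2·(x − 1) + (16/3)·(y − 2) = 254/3 − 2·1 − (16/3)·2 = 72.
Substituting, 6·(x − 1) = 72, so x − 1 = 12 and x* = 13.
Then y − 2 = 0.75·12 = 9, so y* = 11.

x* = 13, y* = 11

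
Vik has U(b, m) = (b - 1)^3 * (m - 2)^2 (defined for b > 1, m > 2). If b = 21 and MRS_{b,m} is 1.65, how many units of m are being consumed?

m = 24

MU_b = 3·(b−1)^2·(m−2)^2, MU_m = 2·(b−1)^3·(m−2).
MRS = (3/2)·(m−2)/(b−1).
Substitute b = 21: MRS = (m − 2)/(40/3). Setting this equal to 1.65 gives m − 2 = 1.65·(40/3) = 22, so m = 24.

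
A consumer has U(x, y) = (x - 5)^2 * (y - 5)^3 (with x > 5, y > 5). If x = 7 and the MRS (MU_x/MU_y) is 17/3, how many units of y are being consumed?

MU_x = 2·(x−5)·(y−5)^3, MU_y = 3·(x−5)^2·(y−5)^2.
MRS = (2/3)·(y−5)/(x−5).
Substitute x = 7: MRS = (y − 5)/3. Setting this equal to 17/3 gives y − 5 = (17/3)·3 = 17, so y = 22.

y = 22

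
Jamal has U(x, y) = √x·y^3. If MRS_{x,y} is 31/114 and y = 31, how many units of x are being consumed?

MU_x = 0.5·x^(-0.5)·y^3 and MU_y = 3·√x·y^2.
MRS = MU_x/MU_y = (1/6)·y/x.
Substitute y = 31: MRS = (31/6)/x. Setting (31/6)/x = 31/114 gives x = (31/6)/(31/114) = 19.

x = 19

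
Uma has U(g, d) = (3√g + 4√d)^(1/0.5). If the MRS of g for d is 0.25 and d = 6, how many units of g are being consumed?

For CES with ρ = 0.5, MRS = (3/4)·√(d/g).
Setting (3/4)·√(6/g) = 0.25 gives √(6/g) = 1/3, so 6/g = 1/9 and g = 54.

g = 54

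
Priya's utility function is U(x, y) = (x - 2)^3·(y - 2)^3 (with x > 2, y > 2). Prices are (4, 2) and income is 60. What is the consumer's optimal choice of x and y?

x* = 8, y* = 14

MU_x = 3·(x−2)^2·(y−2)^3, MU_y = 3·(x−2)^3·(y−2)^2.
MRS = (y−2)/(x−2).
Tangency: set MRS = p_x/p_y = 4/2 = 2.
So (y − 2)/(x − 2) = 2, i.e. (y − 2) = 2·(x − 2).
Rewrite the budget in excess-of-subsistence terms: 4·(x − 2) + 2·(y − 2) = 60 − 4·2 − 2·2 = 48.
Substituting, 8·(x − 2) = 48, so x − 2 = 6 and x* = 8.
Then y − 2 = 2·6 = 12, so y* = 14.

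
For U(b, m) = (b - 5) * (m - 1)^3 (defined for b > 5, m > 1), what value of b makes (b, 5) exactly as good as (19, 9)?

U(19, 9) = 7168.
Set U(b, 5) = 7168 and solve.
With m = 5: (5 − 1)^3 = 64, so (b − 5) = 7168/64 = 112.
So b = 5 + 112 = 117.
Check: U(117, 5) = 7168.

b = 117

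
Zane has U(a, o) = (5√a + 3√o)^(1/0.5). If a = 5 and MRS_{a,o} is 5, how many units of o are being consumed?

o = 45

For CES with ρ = 0.5, MRS = (5/3)·√(o/a).
Setting (5/3)·√(o/5) = 5 gives √(o/5) = 3, so o/5 = 9 and o = 45.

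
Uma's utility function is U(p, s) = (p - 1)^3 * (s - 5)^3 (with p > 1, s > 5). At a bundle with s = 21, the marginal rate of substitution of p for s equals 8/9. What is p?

MU_p = 3·(p−1)^2·(s−5)^3, MU_s = 3·(p−1)^3·(s−5)^2.
MRS = (s−5)/(p−1).
Substitute s = 21: MRS = 16/(p − 1). Setting this equal to 8/9 gives p − 1 = 16/(8/9) = 18, so p = 19.

p = 19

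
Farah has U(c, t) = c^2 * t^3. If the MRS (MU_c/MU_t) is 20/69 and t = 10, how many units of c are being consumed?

c = 23

MU_c = 2·c·t^3 and MU_t = 3·c^2·t^2.
MRS = MU_c/MU_t = (2/3)·t/c.
Substitute t = 10: MRS = (20/3)/c. Setting (20/3)/c = 20/69 gives c = (20/3)/(20/69) = 23.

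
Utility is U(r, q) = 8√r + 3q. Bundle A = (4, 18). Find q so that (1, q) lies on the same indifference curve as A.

U(4, 18) = 70.
Set U(1, q) = 70 and solve.
With r = 1: √1 = 1, so 3q = 70 − 8·1 = 62 and q = 62/3.
Check: U(1, 62/3) = 70.

q = 62/3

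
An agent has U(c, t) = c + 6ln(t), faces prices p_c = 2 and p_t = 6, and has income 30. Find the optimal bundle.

c* = 9, t* = 2

MU_c = 1, MU_t = 6/t.
MRS = 1 ÷ (6/t).
Tangency: set MRS = p_c/p_t = 2/6 = 1/3.
MRS depends only on t: (1/6)·t = 1/3 ⇒ t* = (1/3)/(1/6) = 2.
From the budget, 2·c = 30 − 6·2 = 18, so c* = 9.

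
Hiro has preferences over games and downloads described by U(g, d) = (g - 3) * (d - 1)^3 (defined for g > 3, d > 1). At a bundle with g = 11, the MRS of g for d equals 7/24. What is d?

MU_g = (d−1)^3, MU_d = 3·(g−3)·(d−1)^2.
MRS = (1/3)·(d−1)/(g−3).
Substitute g = 11: MRS = (d − 1)/24. Setting this equal to 7/24 gives d − 1 = (7/24)·24 = 7, so d = 8.

d = 8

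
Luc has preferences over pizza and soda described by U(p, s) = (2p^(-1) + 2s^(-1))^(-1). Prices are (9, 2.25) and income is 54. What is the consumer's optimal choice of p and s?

For CES with ρ = -1, MRS = (s/p)^2.
Tangency: set MRS = p_p/p_s = 9/2.25 = 4.
So (s/p)^2 = 4; taking the square root, s/p = 2, i.e. s = 2·p.
Substitute into the budget 9·p + 2.25·s = 54: 13.5·p = 54, so p* = 4 and s* = 2·4 = 8.

p* = 4, s* = 8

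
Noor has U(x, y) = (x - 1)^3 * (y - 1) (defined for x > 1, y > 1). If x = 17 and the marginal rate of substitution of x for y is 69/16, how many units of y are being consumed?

MU_x = 3·(x−1)^2·(y−1), MU_y = (x−1)^3.
MRS = (3/1)·(y−1)/(x−1).
Substitute x = 17: MRS = (y − 1)/(16/3). Setting this equal to 69/16 gives y − 1 = (69/16)·(16/3) = 23, so y = 24.

y = 24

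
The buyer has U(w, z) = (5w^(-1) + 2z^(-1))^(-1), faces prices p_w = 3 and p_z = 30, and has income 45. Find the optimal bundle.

w* = 5, z* = 1

For CES with ρ = -1, MRS = (5/2)·(z/w)^2.
Tangency: set MRS = p_w/p_z = 3/30 = 0.1.
So (z/w)^2 = 1/25; taking the square root, z/w = 0.2, i.e. z = 0.2·w.
Substitute into the budget 3·w + 30·z = 45: 9·w = 45, so w* = 5 and z* = 0.2·5 = 1.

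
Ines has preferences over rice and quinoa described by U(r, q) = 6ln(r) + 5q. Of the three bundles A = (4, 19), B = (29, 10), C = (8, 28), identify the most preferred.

Bundle C

Evaluate utility at each bundle:
U(A) = 103.318.
U(B) = 70.204.
U(C) = 152.477.
Highest utility is C, so C ≻ A ≻ B.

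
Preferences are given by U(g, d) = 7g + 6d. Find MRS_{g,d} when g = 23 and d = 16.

MRS = 7/6

MU_g = 7, MU_d = 6, so MRS = 7/6 at every bundle.
At (23, 16): MRS = 7/6.
So at (23, 16) the consumer would give up 7/6 units of d for one more unit of g.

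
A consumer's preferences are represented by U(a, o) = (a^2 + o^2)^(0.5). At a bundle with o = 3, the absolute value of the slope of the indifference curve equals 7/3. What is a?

For CES with ρ = 2, MRS = (o/a)^(-1).
Setting (3/a)^(-1) = 7/3 gives 3/a = 3/7 and a = 7.

a = 7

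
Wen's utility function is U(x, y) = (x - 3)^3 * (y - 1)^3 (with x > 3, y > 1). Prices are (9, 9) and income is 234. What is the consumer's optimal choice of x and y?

x* = 14, y* = 12

MU_x = 3·(x−3)^2·(y−1)^3, MU_y = 3·(x−3)^3·(y−1)^2.
MRS = (y−1)/(x−3).
Tangency: set MRS = p_x/p_y = 9/9 = 1.
So (y − 1)/(x − 3) = 1, i.e. (y − 1) = (x − 3).
Rewrite the budget in excess-of-subsistence terms: 9·(x − 3) + 9·(y − 1) = 234 − 9·3 − 9·1 = 198.
Substituting, 18·(x − 3) = 198, so x − 3 = 11 and x* = 14.
Then y − 1 = 11, so y* = 12.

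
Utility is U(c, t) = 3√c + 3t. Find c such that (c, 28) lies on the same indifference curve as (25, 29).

c = 36

U(25, 29) = 102.
Set U(c, 28) = 102 and solve.
With t = 28: 3√c = 102 − 3·28 = 18, so √c = 6 and c = 36.
Check: U(36, 28) = 102.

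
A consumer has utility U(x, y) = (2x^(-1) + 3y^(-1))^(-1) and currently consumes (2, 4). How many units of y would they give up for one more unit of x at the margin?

For CES with ρ = -1, MRS = (2/3)·(y/x)^2.
At (2, 4): MRS = 8/3.
The indifference curve has slope −8/3 at this bundle.

MRS = 8/3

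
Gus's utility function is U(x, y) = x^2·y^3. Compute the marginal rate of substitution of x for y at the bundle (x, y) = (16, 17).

MRS = 17/24

MU_x = 2·x·y^3 and MU_y = 3·x^2·y^2.
MRS = MU_x/MU_y = (2/3)·y/x.
At (16, 17): MRS = 17/24.
The indifference curve has slope −17/24 at this bundle.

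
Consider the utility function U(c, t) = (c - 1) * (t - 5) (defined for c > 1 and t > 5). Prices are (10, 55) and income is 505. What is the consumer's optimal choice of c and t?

c* = 12, t* = 7

MU_c = (t−5), MU_t = (c−1).
MRS = (t−5)/(c−1).
Tangency: set MRS = p_c/p_t = 10/55 = 2/11.
So (t − 5)/(c − 1) = 2/11, i.e. (t − 5) = (2/11)·(c − 1).
Rewrite the budget in excess-of-subsistence terms: 10·(c − 1) + 55·(t − 5) = 505 − 10·1 − 55·5 = 220.
Substituting, 20·(c − 1) = 220, so c − 1 = 11 and c* = 12.
Then t − 5 = (2/11)·11 = 2, so t* = 7.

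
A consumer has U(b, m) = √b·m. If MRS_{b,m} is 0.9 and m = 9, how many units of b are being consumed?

b = 5

MU_b = 0.5·b^(-0.5)·m and MU_m = √b.
MRS = MU_b/MU_m = (0.5)·m/b.
Substitute m = 9: MRS = 4.5/b. Setting 4.5/b = 0.9 gives b = 4.5/0.9 = 5.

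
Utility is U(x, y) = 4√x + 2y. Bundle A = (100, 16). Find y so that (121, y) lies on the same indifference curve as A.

U(100, 16) = 72.
Set U(121, y) = 72 and solve.
With x = 121: √121 = 11, so 2y = 72 − 4·11 = 28 and y = 14.
Check: U(121, 14) = 72.

y = 14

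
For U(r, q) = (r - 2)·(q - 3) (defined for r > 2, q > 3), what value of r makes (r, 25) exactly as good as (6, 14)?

r = 4

U(6, 14) = 44.
Set U(r, 25) = 44 and solve.
With q = 25: (25 − 3) = 22, so (r − 2) = 44/22 = 2.
So r = 2 + 2 = 4.
Check: U(4, 25) = 44.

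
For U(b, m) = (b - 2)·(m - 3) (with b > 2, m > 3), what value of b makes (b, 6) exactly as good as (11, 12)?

b = 29

U(11, 12) = 81.
Set U(b, 6) = 81 and solve.
With m = 6: (6 − 3) = 3, so (b − 2) = 81/3 = 27.
So b = 2 + 27 = 29.
Check: U(29, 6) = 81.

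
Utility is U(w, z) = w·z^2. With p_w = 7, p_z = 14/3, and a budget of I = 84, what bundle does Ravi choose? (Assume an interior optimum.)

w* = 4, z* = 12

MU_w = z^2 and MU_z = 2·w·z.
MRS = MU_w/MU_z = (1/2)·z/w.
Tangency: set MRS = p_w/p_z = 7/(14/3) = 1.5.
So (1/2)·z/w = 1.5, i.e. z = 3·w.
Substitute into the budget 7·w + (14/3)·z = 84: 21·w = 84, so w* = 4.
Then z* = 3·4 = 12.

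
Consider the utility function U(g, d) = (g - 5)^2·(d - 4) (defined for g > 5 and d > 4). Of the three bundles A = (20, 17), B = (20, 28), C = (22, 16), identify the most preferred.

Evaluate utility at each bundle:
U(A) = 2925.
U(B) = 5400.
U(C) = 3468.
Highest utility is B, so B ≻ C ≻ A.

Bundle B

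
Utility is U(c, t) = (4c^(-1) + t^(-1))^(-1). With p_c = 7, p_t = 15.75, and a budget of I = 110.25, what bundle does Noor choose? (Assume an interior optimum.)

c* = 9, t* = 3

For CES with ρ = -1, MRS = (4/1)·(t/c)^2.
Tangency: set MRS = p_c/p_t = 7/15.75 = 4/9.
So (t/c)^2 = 1/9; taking the square root, t/c = 1/3, i.e. t = (1/3)·c.
Substitute into the budget 7·c + 15.75·t = 110.25: 12.25·c = 110.25, so c* = 9 and t* = (1/3)·9 = 3.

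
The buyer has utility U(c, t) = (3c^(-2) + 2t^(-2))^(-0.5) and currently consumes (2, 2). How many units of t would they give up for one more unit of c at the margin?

For CES with ρ = -2, MRS = (3/2)·(t/c)^3.
At (2, 2): MRS = 1.5.
The indifference curve has slope −1.5 at this bundle.

MRS = 1.5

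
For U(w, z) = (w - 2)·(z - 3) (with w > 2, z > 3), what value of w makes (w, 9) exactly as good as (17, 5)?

U(17, 5) = 30.
Set U(w, 9) = 30 and solve.
With z = 9: (9 − 3) = 6, so (w − 2) = 30/6 = 5.
So w = 2 + 5 = 7.
Check: U(7, 9) = 30.

w = 7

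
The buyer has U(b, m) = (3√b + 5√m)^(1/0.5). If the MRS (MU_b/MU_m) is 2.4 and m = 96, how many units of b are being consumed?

b = 6

For CES with ρ = 0.5, MRS = (3/5)·√(m/b).
Setting (3/5)·√(96/b) = 2.4 gives √(96/b) = 4, so 96/b = 16 and b = 6.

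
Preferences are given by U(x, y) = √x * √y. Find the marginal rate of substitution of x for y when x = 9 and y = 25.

MRS = 25/9

MU_x = 0.5·x^(-0.5)·√y and MU_y = 0.5·√x·y^(-0.5).
MRS = MU_x/MU_y = y/x.
At (9, 25): MRS = 25/9.
That is, one extra unit of x is worth 25/9 units of y at the margin.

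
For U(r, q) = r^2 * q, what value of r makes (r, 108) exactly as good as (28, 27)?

U(28, 27) = 21168.
Set U(r, 108) = 21168 and solve.
With q = 108: r^2 = 21168/108 = 196; taking the square root, r = 14.
Check: U(14, 108) = 21168.

r = 14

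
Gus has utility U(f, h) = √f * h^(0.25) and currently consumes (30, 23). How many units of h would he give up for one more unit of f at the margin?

MU_f = 0.5·f^(-0.5)·h^(0.25) and MU_h = 0.25·√f·h^(-0.75).
MRS = MU_f/MU_h = (2)·h/f.
At (30, 23): MRS = 23/15.
So at (30, 23) the consumer would give up 23/15 units of h for one more unit of f.

MRS = 23/15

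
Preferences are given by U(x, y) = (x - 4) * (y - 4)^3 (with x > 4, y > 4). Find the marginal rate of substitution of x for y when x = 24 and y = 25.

MU_x = (y−4)^3, MU_y = 3·(x−4)·(y−4)^2.
MRS = (1/3)·(y−4)/(x−4).
At (24, 25): MRS = 0.35.
So at (24, 25) the consumer would give up 0.35 units of y for one more unit of x.

MRS = 0.35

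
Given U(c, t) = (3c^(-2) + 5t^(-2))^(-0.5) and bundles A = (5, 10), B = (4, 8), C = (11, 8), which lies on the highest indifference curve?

Evaluate utility at each bundle:
U(A) = 2.425.
U(B) = 1.940.
U(C) = 3.117.
Highest utility is C, so C ≻ A ≻ B.

Bundle C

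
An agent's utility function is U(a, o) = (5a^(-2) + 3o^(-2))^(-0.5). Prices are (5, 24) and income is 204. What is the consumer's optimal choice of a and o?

a* = 12, o* = 6

For CES with ρ = -2, MRS = (5/3)·(o/a)^3.
Tangency: set MRS = p_a/p_o = 5/24.
So (o/a)^3 = 0.125; taking the cube root, o/a = 0.5, i.e. o = 0.5·a.
Substitute into the budget 5·a + 24·o = 204: 17·a = 204, so a* = 12 and o* = 0.5·12 = 6.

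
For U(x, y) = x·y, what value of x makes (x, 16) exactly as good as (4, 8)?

x = 2

U(4, 8) = 32.
Set U(x, 16) = 32 and solve.
With y = 16: x = 32/16 = 2.
Check: U(2, 16) = 32.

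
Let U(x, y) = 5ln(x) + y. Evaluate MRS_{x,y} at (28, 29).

MRS = 5/28

MU_x = 5/x, MU_y = 1.
MRS = 5/x ÷ 1.
At (28, 29): MRS = 5/28.
The indifference curve has slope −5/28 at this bundle.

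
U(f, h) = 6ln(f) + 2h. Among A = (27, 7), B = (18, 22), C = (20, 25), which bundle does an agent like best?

Evaluate utility at each bundle:
U(A) = 33.775.
U(B) = 61.342.
U(C) = 67.974.
Highest utility is C, so C ≻ B ≻ A.

Bundle C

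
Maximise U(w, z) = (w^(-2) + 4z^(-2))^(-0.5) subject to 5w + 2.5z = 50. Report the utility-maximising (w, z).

w* = 5, z* = 10

For CES with ρ = -2, MRS = (1/4)·(z/w)^3.
Tangency: set MRS = p_w/p_z = 5/2.5 = 2.
So (z/w)^3 = 8; taking the cube root, z/w = 2, i.e. z = 2·w.
Substitute into the budget 5·w + 2.5·z = 50: 10·w = 50, so w* = 5 and z* = 2·5 = 10.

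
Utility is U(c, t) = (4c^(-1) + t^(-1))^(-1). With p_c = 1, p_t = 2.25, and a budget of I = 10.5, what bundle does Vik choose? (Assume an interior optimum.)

c* = 6, t* = 2

For CES with ρ = -1, MRS = (4/1)·(t/c)^2.
Tangency: set MRS = p_c/p_t = 1/2.25 = 4/9.
So (t/c)^2 = 1/9; taking the square root, t/c = 1/3, i.e. t = (1/3)·c.
Substitute into the budget 1·c + 2.25·t = 10.5: 1.75·c = 10.5, so c* = 6 and t* = (1/3)·6 = 2.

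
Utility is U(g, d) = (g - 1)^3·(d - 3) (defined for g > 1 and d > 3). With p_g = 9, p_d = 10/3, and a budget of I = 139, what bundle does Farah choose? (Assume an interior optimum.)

MU_g = 3·(g−1)^2·(d−3), MU_d = (g−1)^3.
MRS = (3/1)·(d−3)/(g−1).
Tangency: set MRS = p_g/p_d = 9/(10/3) = 2.7.
So (3/1)·(d − 3)/(g − 1) = 2.7, i.e. (d − 3) = 0.9·(g − 1).
Rewrite the budget in excess-of-subsistence terms: 9·(g − 1) + (10/3)·(d − 3) = 139 − 9·1 − (10/3)·3 = 120.
Substituting, 12·(g − 1) = 120, so g − 1 = 10 and g* = 11.
Then d − 3 = 0.9·10 = 9, so d* = 12.

g* = 11, d* = 12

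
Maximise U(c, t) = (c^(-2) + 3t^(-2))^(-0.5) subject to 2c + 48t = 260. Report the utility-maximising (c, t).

For CES with ρ = -2, MRS = (1/3)·(t/c)^3.
Tangency: set MRS = p_c/p_t = 2/48 = 1/24.
So (t/c)^3 = 0.125; taking the cube root, t/c = 0.5, i.e. t = 0.5·c.
Substitute into the budget 2·c + 48·t = 260: 26·c = 260, so c* = 10 and t* = 0.5·10 = 5.

c* = 10, t* = 5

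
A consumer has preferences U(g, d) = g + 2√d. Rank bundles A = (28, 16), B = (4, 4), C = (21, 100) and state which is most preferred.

Evaluate utility at each bundle:
U(A) = 36.000.
U(B) = 8.000.
U(C) = 41.000.
Highest utility is C, so C ≻ A ≻ B.

Bundle C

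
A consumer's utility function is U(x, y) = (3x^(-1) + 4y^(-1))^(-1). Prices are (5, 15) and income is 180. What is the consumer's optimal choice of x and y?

x* = 12, y* = 8

For CES with ρ = -1, MRS = (3/4)·(y/x)^2.
Tangency: set MRS = p_x/p_y = 5/15 = 1/3.
So (y/x)^2 = 4/9; taking the square root, y/x = 2/3, i.e. y = (2/3)·x.
Substitute into the budget 5·x + 15·y = 180: 15·x = 180, so x* = 12 and y* = (2/3)·12 = 8.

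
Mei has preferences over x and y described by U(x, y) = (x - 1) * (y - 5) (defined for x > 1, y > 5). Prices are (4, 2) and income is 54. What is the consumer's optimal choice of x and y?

MU_x = (y−5), MU_y = (x−1).
MRS = (y−5)/(x−1).
Tangency: set MRS = p_x/p_y = 4/2 = 2.
So (y − 5)/(x − 1) = 2, i.e. (y − 5) = 2·(x − 1).
Rewrite the budget in excess-of-subsistence terms: 4·(x − 1) + 2·(y − 5) = 54 − 4·1 − 2·5 = 40.
Substituting, 8·(x − 1) = 40, so x − 1 = 5 and x* = 6.
Then y − 5 = 2·5 = 10, so y* = 15.

x* = 6, y* = 15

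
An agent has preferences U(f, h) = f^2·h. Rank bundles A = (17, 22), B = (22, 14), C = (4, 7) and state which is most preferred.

Evaluate utility at each bundle:
U(A) = 6358.
U(B) = 6776.
U(C) = 112.
Highest utility is B, so B ≻ A ≻ C.

Bundle B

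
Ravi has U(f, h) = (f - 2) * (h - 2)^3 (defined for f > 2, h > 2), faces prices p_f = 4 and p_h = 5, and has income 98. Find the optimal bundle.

MU_f = (h−2)^3, MU_h = 3·(f−2)·(h−2)^2.
MRS = (1/3)·(h−2)/(f−2).
Tangency: set MRS = p_f/p_h = 4/5 = 0.8.
So (1/3)·(h − 2)/(f − 2) = 0.8, i.e. (h − 2) = 2.4·(f − 2).
Rewrite the budget in excess-of-subsistence terms: 4·(f − 2) + 5·(h − 2) = 98 − 4·2 − 5·2 = 80.
Substituting, 16·(f − 2) = 80, so f − 2 = 5 and f* = 7.
Then h − 2 = 2.4·5 = 12, so h* = 14.

f* = 7, h* = 14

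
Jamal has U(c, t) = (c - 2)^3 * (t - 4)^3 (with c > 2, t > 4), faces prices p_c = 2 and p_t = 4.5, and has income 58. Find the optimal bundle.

c* = 11, t* = 8

MU_c = 3·(c−2)^2·(t−4)^3, MU_t = 3·(c−2)^3·(t−4)^2.
MRS = (t−4)/(c−2).
Tangency: set MRS = p_c/p_t = 2/4.5 = 4/9.
So (t − 4)/(c − 2) = 4/9, i.e. (t − 4) = (4/9)·(c − 2).
Rewrite the budget in excess-of-subsistence terms: 2·(c − 2) + 4.5·(t − 4) = 58 − 2·2 − 4.5·4 = 36.
Substituting, 4·(c − 2) = 36, so c − 2 = 9 and c* = 11.
Then t − 4 = (4/9)·9 = 4, so t* = 8.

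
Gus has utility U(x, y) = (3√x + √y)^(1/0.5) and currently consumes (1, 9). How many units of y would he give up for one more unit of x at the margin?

For CES with ρ = 0.5, MRS = (3/1)·√(y/x).
At (1, 9): MRS = 9.
The indifference curve has slope −9 at this bundle.

MRS = 9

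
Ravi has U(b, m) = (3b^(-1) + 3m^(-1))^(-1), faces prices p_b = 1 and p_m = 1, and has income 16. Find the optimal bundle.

b* = 8, m* = 8

For CES with ρ = -1, MRS = (m/b)^2.
Tangency: set MRS = p_b/p_m = 1/1 = 1.
So (m/b)^2 = 1; taking the square root, m/b = 1, i.e. m = b.
Substitute into the budget 1·b + 1·m = 16: 2·b = 16, so b* = 8 and m* = 8.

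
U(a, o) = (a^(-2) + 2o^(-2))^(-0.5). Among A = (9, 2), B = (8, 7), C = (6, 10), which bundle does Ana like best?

Evaluate utility at each bundle:
U(A) = 1.397.
U(B) = 4.209.
U(C) = 4.575.
Highest utility is C, so C ≻ B ≻ A.

Bundle C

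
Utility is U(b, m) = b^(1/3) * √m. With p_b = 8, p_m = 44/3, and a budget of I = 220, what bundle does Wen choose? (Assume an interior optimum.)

b* = 11, m* = 9

MU_b = 1/3·b^(-2/3)·√m and MU_m = 0.5·b^(1/3)·m^(-0.5).
MRS = MU_b/MU_m = (2/3)·m/b.
Tangency: set MRS = p_b/p_m = 8/(44/3) = 6/11.
So (2/3)·m/b = 6/11, i.e. m = (9/11)·b.
Substitute into the budget 8·b + (44/3)·m = 220: 20·b = 220, so b* = 11.
Then m* = (9/11)·11 = 9.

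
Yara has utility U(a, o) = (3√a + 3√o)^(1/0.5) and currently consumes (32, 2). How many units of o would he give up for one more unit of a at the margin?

MRS = 0.25

For CES with ρ = 0.5, MRS = √(o/a).
At (32, 2): MRS = 0.25.
So at (32, 2) the consumer would give up 0.25 units of o for one more unit of a.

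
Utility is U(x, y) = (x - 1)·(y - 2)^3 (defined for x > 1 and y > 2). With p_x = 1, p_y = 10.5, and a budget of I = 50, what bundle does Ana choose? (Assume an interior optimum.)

MU_x = (y−2)^3, MU_y = 3·(x−1)·(y−2)^2.
MRS = (1/3)·(y−2)/(x−1).
Tangency: set MRS = p_x/p_y = 1/10.5 = 2/21.
So (1/3)·(y − 2)/(x − 1) = 2/21, i.e. (y − 2) = (2/7)·(x − 1).
Rewrite the budget in excess-of-subsistence terms: 1·(x − 1) + 10.5·(y − 2) = 50 − 1·1 − 10.5·2 = 28.
Substituting, 4·(x − 1) = 28, so x − 1 = 7 and x* = 8.
Then y − 2 = (2/7)·7 = 2, so y* = 4.

x* = 8, y* = 4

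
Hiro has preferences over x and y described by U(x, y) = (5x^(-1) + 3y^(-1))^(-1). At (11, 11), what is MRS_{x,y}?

MRS = 5/3

For CES with ρ = -1, MRS = (5/3)·(y/x)^2.
At (11, 11): MRS = 5/3.
So at (11, 11) the consumer would give up 5/3 units of y for one more unit of x.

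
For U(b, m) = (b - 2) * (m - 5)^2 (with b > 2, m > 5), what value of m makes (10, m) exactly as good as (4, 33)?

m = 19

U(4, 33) = 1568.
Set U(10, m) = 1568 and solve.
With b = 10: (10 − 2) = 8, so (m − 5)^2 = 1568/8 = 196.
Taking the square root (with m > 5): m − 5 = 14, so m = 19.
Check: U(10, 19) = 1568.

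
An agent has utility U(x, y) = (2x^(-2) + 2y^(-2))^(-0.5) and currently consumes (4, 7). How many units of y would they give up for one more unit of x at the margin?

For CES with ρ = -2, MRS = (y/x)^3.
At (4, 7): MRS = 343/64.
That is, one extra unit of x is worth 343/64 units of y at the margin.

MRS = 343/64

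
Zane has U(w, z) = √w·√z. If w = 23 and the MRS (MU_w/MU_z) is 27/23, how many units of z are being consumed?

z = 27

MU_w = 0.5·w^(-0.5)·√z and MU_z = 0.5·√w·z^(-0.5).
MRS = MU_w/MU_z = z/w.
Substitute w = 23: MRS = z/23. Setting z/23 = 27/23 gives z = (27/23)·23 = 27.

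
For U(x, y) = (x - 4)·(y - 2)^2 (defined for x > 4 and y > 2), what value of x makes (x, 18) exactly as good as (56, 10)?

U(56, 10) = 3328.
Set U(x, 18) = 3328 and solve.
With y = 18: (18 − 2)^2 = 256, so (x − 4) = 3328/256 = 13.
So x = 4 + 13 = 17.
Check: U(17, 18) = 3328.

x = 17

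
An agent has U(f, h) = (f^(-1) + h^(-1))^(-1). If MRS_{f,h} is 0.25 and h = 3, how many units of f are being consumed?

For CES with ρ = -1, MRS = (h/f)^2.
Setting (3/f)^2 = 0.25 gives 3/f = 0.5 and f = 6.

f = 6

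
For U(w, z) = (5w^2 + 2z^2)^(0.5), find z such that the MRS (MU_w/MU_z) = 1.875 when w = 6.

z = 8

For CES with ρ = 2, MRS = (5/2)·(z/w)^(-1).
Setting (5/2)·(z/6)^(-1) = 1.875 gives (z/6)^(-1) = 0.75, so z/6 = 4/3 and z = 8.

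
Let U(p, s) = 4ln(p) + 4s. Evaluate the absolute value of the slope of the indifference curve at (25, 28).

MRS = 1/25

MU_p = 4/p, MU_s = 4.
MRS = 4/p ÷ 4.
At (25, 28): MRS = 1/25.
That is, one extra unit of p is worth 1/25 units of s at the margin.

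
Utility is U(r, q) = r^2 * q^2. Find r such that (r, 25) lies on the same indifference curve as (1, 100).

U(1, 100) = 10000.
Set U(r, 25) = 10000 and solve.
With q = 25: 25^2 = 625, so r^2 = 10000/625 = 16; taking the square root, r = 4.
Check: U(4, 25) = 10000.

r = 4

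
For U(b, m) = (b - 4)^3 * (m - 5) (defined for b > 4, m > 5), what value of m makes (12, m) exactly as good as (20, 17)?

m = 101

U(20, 17) = 49152.
Set U(12, m) = 49152 and solve.
With b = 12: (12 − 4)^3 = 512, so (m − 5) = 49152/512 = 96.
So m = 5 + 96 = 101.
Check: U(12, 101) = 49152.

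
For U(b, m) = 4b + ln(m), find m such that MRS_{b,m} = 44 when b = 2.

m = 11

MU_b = 4, MU_m = 1/m.
MRS = 4 ÷ (1/m).
MRS depends only on m: 4·m = 44 ⇒ m = 44/4 = 11.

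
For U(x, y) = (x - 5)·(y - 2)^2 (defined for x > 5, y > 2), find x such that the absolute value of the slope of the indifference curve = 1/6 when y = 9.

x = 26

MU_x = (y−2)^2, MU_y = 2·(x−5)·(y−2).
MRS = (1/2)·(y−2)/(x−5).
Substitute y = 9: MRS = 3.5/(x − 5). Setting this equal to 1/6 gives x − 5 = 3.5/(1/6) = 21, so x = 26.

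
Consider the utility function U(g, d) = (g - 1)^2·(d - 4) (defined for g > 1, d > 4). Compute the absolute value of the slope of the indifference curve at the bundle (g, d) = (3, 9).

MRS = 5

MU_g = 2·(g−1)·(d−4), MU_d = (g−1)^2.
MRS = (2/1)·(d−4)/(g−1).
At (3, 9): MRS = 5.
That is, one extra unit of g is worth 5 units of d at the margin.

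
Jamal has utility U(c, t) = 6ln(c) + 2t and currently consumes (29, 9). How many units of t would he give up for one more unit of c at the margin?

MU_c = 6/c, MU_t = 2.
MRS = 6/c ÷ 2.
At (29, 9): MRS = 3/29.
The indifference curve has slope −3/29 at this bundle.

MRS = 3/29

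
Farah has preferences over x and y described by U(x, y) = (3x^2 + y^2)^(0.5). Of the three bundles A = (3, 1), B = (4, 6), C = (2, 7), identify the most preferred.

Evaluate utility at each bundle:
U(A) = 5.292.
U(B) = 9.165.
U(C) = 7.810.
Highest utility is B, so B ≻ C ≻ A.

Bundle B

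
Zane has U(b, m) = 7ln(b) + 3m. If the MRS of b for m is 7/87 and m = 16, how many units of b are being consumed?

b = 29

MU_b = 7/b, MU_m = 3.
MRS = 7/b ÷ 3.
MRS depends only on b: (7/3)/b = 7/87 ⇒ b = (7/3)/(7/87) = 29.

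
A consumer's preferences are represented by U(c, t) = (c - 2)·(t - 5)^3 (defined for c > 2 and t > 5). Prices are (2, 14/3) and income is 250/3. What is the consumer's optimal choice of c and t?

c* = 9, t* = 14

MU_c = (t−5)^3, MU_t = 3·(c−2)·(t−5)^2.
MRS = (1/3)·(t−5)/(c−2).
Tangency: set MRS = p_c/p_t = 2/(14/3) = 3/7.
So (1/3)·(t − 5)/(c − 2) = 3/7, i.e. (t − 5) = (9/7)·(c − 2).
Rewrite the budget in excess-of-subsistence terms: 2·(c − 2) + (14/3)·(t − 5) = 250/3 − 2·2 − (14/3)·5 = 56.
Substituting, 8·(c − 2) = 56, so c − 2 = 7 and c* = 9.
Then t − 5 = (9/7)·7 = 9, so t* = 14.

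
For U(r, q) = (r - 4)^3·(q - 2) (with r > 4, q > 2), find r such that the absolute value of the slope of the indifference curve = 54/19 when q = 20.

r = 23

MU_r = 3·(r−4)^2·(q−2), MU_q = (r−4)^3.
MRS = (3/1)·(q−2)/(r−4).
Substitute q = 20: MRS = 54/(r − 4). Setting this equal to 54/19 gives r − 4 = 54/(54/19) = 19, so r = 23.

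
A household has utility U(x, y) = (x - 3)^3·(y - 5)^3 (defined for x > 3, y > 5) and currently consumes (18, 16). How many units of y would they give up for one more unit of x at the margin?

MU_x = 3·(x−3)^2·(y−5)^3, MU_y = 3·(x−3)^3·(y−5)^2.
MRS = (y−5)/(x−3).
At (18, 16): MRS = 11/15.
So at (18, 16) the consumer would give up 11/15 units of y for one more unit of x.

MRS = 11/15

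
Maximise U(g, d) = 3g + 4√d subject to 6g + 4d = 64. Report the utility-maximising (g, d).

g* = 10, d* = 1

MU_g = 3, MU_d = 4/(2√d).
MRS = 3 ÷ (4/(2√d)).
Tangency: set MRS = p_g/p_d = 6/4 = 1.5.
MRS depends only on d: 1.5·√d = 1.5 ⇒ √d = 1.5/1.5 = 1 ⇒ d* = 1.
From the budget, 6·g = 64 − 4·1 = 60, so g* = 10.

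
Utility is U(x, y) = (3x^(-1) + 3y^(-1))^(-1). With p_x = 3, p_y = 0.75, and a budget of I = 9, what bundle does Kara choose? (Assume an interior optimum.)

For CES with ρ = -1, MRS = (y/x)^2.
Tangency: set MRS = p_x/p_y = 3/0.75 = 4.
So (y/x)^2 = 4; taking the square root, y/x = 2, i.e. y = 2·x.
Substitute into the budget 3·x + 0.75·y = 9: 4.5·x = 9, so x* = 2 and y* = 2·2 = 4.

x* = 2, y* = 4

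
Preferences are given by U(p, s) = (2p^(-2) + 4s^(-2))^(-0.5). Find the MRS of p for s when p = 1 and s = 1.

MRS = 0.5

For CES with ρ = -2, MRS = (2/4)·(s/p)^3.
At (1, 1): MRS = 0.5.
The indifference curve has slope −0.5 at this bundle.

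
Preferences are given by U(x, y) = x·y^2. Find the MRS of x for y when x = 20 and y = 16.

MU_x = y^2 and MU_y = 2·x·y.
MRS = MU_x/MU_y = (1/2)·y/x.
At (20, 16): MRS = 0.4.
So at (20, 16) the consumer would give up 0.4 units of y for one more unit of x.

MRS = 0.4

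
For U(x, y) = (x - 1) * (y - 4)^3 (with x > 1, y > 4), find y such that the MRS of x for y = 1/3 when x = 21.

y = 24

MU_x = (y−4)^3, MU_y = 3·(x−1)·(y−4)^2.
MRS = (1/3)·(y−4)/(x−1).
Substitute x = 21: MRS = (y − 4)/60. Setting this equal to 1/3 gives y − 4 = (1/3)·60 = 20, so y = 24.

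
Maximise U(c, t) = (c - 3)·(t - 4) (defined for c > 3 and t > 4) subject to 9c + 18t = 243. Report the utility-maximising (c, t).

MU_c = (t−4), MU_t = (c−3).
MRS = (t−4)/(c−3).
Tangency: set MRS = p_c/p_t = 9/18 = 0.5.
So (t − 4)/(c − 3) = 0.5, i.e. (t − 4) = 0.5·(c − 3).
Rewrite the budget in excess-of-subsistence terms: 9·(c − 3) + 18·(t − 4) = 243 − 9·3 − 18·4 = 144.
Substituting, 18·(c − 3) = 144, so c − 3 = 8 and c* = 11.
Then t − 4 = 0.5·8 = 4, so t* = 8.

c* = 11, t* = 8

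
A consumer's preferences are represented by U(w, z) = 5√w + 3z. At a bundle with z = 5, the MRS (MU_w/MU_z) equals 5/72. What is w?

w = 144

MU_w = 5/(2√w), MU_z = 3.
MRS = 5/(2√w) ÷ 3.
MRS depends only on w: (5/6)/√w = 5/72 ⇒ √w = (5/6)/(5/72) = 12 ⇒ w = 144.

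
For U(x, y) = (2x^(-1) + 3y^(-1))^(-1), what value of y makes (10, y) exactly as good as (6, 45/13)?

U depends on (x, y) only through S = 2x^(-1) + 3y^(-1), so equal utility means equal S. At (6, 45/13): S = 1.2.
With x = 10: 2·10^(-1) = 0.2, so 3y^(-1) = 1.2 − 0.2 = 1, i.e. y^(-1) = 1/3.
Hence y = 1/(1/3) = 3.
Check: U(10, 3) = 0.8333.

y = 3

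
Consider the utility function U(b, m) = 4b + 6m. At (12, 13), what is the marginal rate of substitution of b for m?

MRS = 2/3

MU_b = 4, MU_m = 6, so MRS = 4/6 = 2/3 at every bundle.
At (12, 13): MRS = 2/3.
That is, one extra unit of b is worth 2/3 units of m at the margin.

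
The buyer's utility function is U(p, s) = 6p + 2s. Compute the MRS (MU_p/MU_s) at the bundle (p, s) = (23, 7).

MU_p = 6, MU_s = 2, so MRS = 6/2 = 3 at every bundle.
At (23, 7): MRS = 3.
So at (23, 7) the consumer would give up 3 units of s for one more unit of p.

MRS = 3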